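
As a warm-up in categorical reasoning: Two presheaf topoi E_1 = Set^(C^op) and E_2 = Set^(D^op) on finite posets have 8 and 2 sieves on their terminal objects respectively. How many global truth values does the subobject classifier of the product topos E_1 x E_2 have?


In a product of presheaf topoi E_1 x E_2, the subobject classifier
is Omega = Omega_1 x Omega_2 (componentwise), so
|Omega(top)| = |Omega_1(top_1)| * |Omega_2(top_2)|.
= 8 * 2 = 16.

16


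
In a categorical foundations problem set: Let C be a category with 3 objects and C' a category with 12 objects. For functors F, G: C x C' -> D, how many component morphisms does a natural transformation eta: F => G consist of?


A natural transformation eta: F => G assigns one component morphism per
object of the domain category.
The domain is the product category C x C', so
|Ob(C x C')| = |Ob(C)| * |Ob(C')| = 3 * 12 = 36.
Therefore eta has 36 component morphisms.

36


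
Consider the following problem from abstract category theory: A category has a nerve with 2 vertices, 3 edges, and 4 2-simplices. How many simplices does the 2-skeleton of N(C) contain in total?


The 2-skeleton of the nerve N(C) consists of simplices in dimensions 0, 1, 2:
  |N(C)_0| = 2 (objects)
  |N(C)_1| = 3 (morphisms)
  |N(C)_2| = 4 (composable pairs)
Total = 2 + 3 + 4 = 9

9


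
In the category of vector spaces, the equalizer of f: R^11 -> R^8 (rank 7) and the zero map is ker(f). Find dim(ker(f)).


The equalizer of f and the zero map is ker(f).
By the rank-nullity theorem: dim(ker(f)) = dim(domain) - rank(f).
dim(ker(f)) = 11 - 7 = 4

4


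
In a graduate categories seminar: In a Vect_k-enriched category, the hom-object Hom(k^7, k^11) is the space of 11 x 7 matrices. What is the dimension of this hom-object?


In Vect-enriched categories, Hom(k^n, k^m) is the space of m x n matrices.
dim(Hom(k^7, k^11)) = 11 * 7 = 77

77


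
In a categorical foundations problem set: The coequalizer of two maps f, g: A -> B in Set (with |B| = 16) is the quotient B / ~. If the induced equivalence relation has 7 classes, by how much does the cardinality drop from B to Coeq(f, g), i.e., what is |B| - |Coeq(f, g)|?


The coequalizer Coeq(f, g) = B / ~ has one element per equivalence class.
|B| = 16, |Coeq(f, g)| = 7.
|B| - |Coeq(f, g)| = 16 - 7 = 9.

9


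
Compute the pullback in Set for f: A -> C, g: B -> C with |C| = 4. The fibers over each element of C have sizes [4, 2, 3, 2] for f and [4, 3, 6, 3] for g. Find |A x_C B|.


The pullback A x_C B consists of pairs (a, b) with f(a) = g(b).
For each element c in C, the fiber product has |f^-1(c)| * |g^-1(c)| elements.
Summing over C: 4 * 4 + 2 * 3 + 3 * 6 + 2 * 3
= 16 + 6 + 18 + 6 = 46

46


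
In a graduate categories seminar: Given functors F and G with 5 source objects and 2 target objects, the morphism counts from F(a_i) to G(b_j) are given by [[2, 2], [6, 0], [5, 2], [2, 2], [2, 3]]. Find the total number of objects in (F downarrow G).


Objects of (F downarrow G) are triples (a, b, h: F(a)->G(b)).
The count equals the sum of all entries in the hom-matrix.
sum(row 0) = 4
sum(row 1) = 6
sum(row 2) = 7
sum(row 3) = 4
sum(row 4) = 5
Grand total = 26

26


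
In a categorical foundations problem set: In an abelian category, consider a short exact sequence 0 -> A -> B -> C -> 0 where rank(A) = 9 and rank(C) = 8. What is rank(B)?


For a short exact sequence 0 -> A -> B -> C -> 0,
rank is additive: rank(B) = rank(A) + rank(C).
rank(B) = 9 + 8 = 17

17


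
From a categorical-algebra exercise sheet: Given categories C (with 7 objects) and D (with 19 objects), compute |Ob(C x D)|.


The product category C x D has objects that are pairs (c, d).
Number of pairs = |Ob(C)| * |Ob(D)| = 7 * 19 = 133

133


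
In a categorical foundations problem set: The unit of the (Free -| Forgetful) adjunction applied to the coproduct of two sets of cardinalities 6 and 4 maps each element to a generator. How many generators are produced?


The unit eta_X: X -> U(F(X)) of the Free-Forgetful adjunction
maps each element of X to a generator of F(X). For X = S + T (disjoint
union in Set), |S + T| = |S| + |T|.
Total mappings = 6 + 4 = 10.

10


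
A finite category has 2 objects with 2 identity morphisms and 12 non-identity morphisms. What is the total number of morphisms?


Each object has an identity morphism, giving 2 identities.
Adding the 12 non-identity morphisms:
Total = 2 + 12 = 14

14


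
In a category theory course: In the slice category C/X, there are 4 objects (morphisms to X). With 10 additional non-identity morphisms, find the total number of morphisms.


In the slice category C/X, objects are morphisms to X.
Identity morphisms: 4 (one per object of C/X).
Non-identity morphisms: 10.
Total = 4 + 10 = 14

14


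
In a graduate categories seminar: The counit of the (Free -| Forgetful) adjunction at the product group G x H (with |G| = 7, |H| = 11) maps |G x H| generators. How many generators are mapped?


The counit epsilon_K: F(U(K)) -> K of the Free-Forgetful adjunction
maps |K| generators of F(U(K)) into K. For K = G x H (the product group),
|G x H| = |G| * |H|.
Total generators mapped = 7 * 11 = 77.

77


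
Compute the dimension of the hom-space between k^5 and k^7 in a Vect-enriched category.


In Vect-enriched categories, Hom(k^n, k^m) is the space of m x n matrices.
dim(Hom(k^5, k^7)) = 7 * 5 = 35

35


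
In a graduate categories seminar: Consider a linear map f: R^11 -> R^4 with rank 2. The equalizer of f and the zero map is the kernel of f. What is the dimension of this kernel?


The equalizer of f and the zero map is ker(f).
By the rank-nullity theorem: dim(ker(f)) = dim(domain) - rank(f).
dim(ker(f)) = 11 - 2 = 9

9


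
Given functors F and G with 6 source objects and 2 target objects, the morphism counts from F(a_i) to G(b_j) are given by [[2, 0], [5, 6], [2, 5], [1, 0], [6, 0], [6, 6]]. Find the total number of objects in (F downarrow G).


Objects of (F downarrow G) are triples (a, b, h: F(a)->G(b)).
The count equals the sum of all entries in the hom-matrix.
sum(row 0) = 2
sum(row 1) = 11
sum(row 2) = 7
sum(row 3) = 1
sum(row 4) = 6
sum(row 5) = 12
Grand total = 39

39


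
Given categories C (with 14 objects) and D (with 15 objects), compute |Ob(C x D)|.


The product category C x D has objects that are pairs (c, d).
Number of pairs = |Ob(C)| * |Ob(D)| = 14 * 15 = 210

210


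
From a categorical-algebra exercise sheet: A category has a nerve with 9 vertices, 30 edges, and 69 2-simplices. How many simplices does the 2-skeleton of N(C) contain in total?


The 2-skeleton of the nerve N(C) consists of simplices in dimensions 0, 1, 2:
  |N(C)_0| = 9 (objects)
  |N(C)_1| = 30 (morphisms)
  |N(C)_2| = 69 (composable pairs)
Total = 9 + 30 + 69 = 108

108


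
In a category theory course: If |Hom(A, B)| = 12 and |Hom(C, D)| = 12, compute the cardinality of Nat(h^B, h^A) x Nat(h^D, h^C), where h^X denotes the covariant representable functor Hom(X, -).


By the Yoneda lemma, Nat(h^B, h^A) is isomorphic to Hom(A, B),
so |Nat(h^B, h^A)| = |Hom(A, B)| and |Nat(h^D, h^C)| = |Hom(C, D)|.
|Hom(A, B)| = 12, |Hom(C, D)| = 12.
|Nat(h^B, h^A) x Nat(h^D, h^C)| = 12 * 12 = 144

144


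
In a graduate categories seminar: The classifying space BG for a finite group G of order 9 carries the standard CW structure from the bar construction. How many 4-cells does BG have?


In the bar-construction CW model of BG, the n-cells are indexed by
n-tuples [g_1|...|g_n] of non-identity elements of G (degenerate
simplices with some g_i = e do not contribute cells), so there are
(|G| - 1)^n n-cells.
For dim = 4 with |G| = 9:
cells = (9 - 1)^4 = 8^4 = 4096

4096


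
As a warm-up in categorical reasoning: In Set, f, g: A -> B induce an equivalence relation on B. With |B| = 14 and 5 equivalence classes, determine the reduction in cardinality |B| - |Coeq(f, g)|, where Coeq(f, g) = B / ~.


The coequalizer Coeq(f, g) = B / ~ has one element per equivalence class.
|B| = 14, |Coeq(f, g)| = 5.
|B| - |Coeq(f, g)| = 14 - 5 = 9.

9


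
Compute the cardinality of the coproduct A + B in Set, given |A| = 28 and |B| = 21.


In Set, the coproduct A + B is the disjoint union.
|A + B| = |A| + |B| = 28 + 21 = 49

49


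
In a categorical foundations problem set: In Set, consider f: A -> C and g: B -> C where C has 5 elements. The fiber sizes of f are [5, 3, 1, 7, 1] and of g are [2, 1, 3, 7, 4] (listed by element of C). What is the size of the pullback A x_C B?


The pullback A x_C B consists of pairs (a, b) with f(a) = g(b).
For each element c in C, the fiber product has |f^-1(c)| * |g^-1(c)| elements.
Summing over C: 5 * 2 + 3 * 1 + 1 * 3 + 7 * 7 + 1 * 4
= 10 + 3 + 3 + 49 + 4 = 69

69


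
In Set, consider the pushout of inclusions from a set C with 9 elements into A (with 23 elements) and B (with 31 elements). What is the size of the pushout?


The pushout A +_C B identifies the images of C in A and B.
|A +_C B| = |A| + |B| - |C| (for injections).
= 23 + 31 - 9 = 45

45


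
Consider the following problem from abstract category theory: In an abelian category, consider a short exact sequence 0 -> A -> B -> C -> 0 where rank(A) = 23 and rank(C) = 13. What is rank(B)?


For a short exact sequence 0 -> A -> B -> C -> 0,
rank is additive: rank(B) = rank(A) + rank(C).
rank(B) = 23 + 13 = 36

36


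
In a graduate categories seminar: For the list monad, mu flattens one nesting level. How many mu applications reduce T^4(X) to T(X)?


Each application of mu: T^2 -> T removes one layer of nesting.
Starting at depth 4 (i.e., T^4(X)), we need to reach T(X).
Number of mu applications = 4 - 1 = 3

3


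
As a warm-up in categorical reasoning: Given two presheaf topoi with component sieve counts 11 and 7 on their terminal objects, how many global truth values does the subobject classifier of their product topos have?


In a product of presheaf topoi E_1 x E_2, the subobject classifier
is Omega = Omega_1 x Omega_2 (componentwise), so
|Omega(top)| = |Omega_1(top_1)| * |Omega_2(top_2)|.
= 11 * 7 = 77.

77


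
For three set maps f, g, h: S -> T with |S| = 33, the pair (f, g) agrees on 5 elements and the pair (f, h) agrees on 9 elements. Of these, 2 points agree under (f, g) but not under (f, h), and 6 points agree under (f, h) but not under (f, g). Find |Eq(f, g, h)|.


Eq(f, g, h) is the triple-agreement set: points in S where all three
maps take the same value. Using inclusion-exclusion on the pairwise data:
Pair (f, g) agrees on 5 points; pair (f, h) on 9 points.
Points agreeing under (f, g) but not (f, h) = 2; under (f, h) but not (f, g) = 6.
Triple-agreement = agreement-in-(f, g) minus points that agree under (f, g) but not (f, h):
|Eq(f, g, h)| = 5 - 2 = 3
(cross-check via (f, h): 9 - 6 = 3.)

3


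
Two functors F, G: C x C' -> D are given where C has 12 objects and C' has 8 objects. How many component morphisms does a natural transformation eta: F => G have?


A natural transformation eta: F => G assigns one component morphism per
object of the domain category.
The domain is the product category C x C', so
|Ob(C x C')| = |Ob(C)| * |Ob(C')| = 12 * 8 = 96.
Therefore eta has 96 component morphisms.

96


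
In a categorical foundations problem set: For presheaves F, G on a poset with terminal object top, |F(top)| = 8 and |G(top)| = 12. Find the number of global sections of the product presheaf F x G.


Global sections of a presheaf on a poset with terminal top satisfy
Gamma(H) ~ H(top). Presheaves admit pointwise products, so
(F x G)(top) = F(top) x G(top) (Cartesian product).
|Gamma(F x G)| = |F(top)| * |G(top)| = 8 * 12 = 96.

96


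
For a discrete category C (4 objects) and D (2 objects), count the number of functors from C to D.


A functor from a discrete category C to D is determined by
where each object maps. Each of the 4 objects of C can map
to any of the 2 objects of D independently.
Number of functors = 2^4 = 16

16


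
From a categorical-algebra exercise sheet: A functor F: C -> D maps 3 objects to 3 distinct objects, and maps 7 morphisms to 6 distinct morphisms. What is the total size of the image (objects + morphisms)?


The image of F consists of distinct objects and distinct morphisms.
|Im(F)| on objects = 3
|Im(F)| on morphisms = 6
Total image cardinality = 3 + 6 = 9

9


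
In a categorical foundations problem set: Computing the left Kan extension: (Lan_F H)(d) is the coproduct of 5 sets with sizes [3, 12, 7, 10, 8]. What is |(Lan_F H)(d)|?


Pointwise, the left Kan extension (Lan_F H)(d) is the colimit, indexed
by the comma category (F downarrow d), of H composed with the
projection (F downarrow d) -> C. Here that colimit is given
as a coproduct (disjoint union) of sets, so its cardinality is the
sum of the sizes of the summands.
Coproduct of sets with sizes: 3 + 12 + 7 + 10 + 8
= 40

40


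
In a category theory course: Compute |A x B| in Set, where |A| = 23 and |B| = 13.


In Set, the product A x B is the Cartesian product.
By the universal property, |A x B| = |A| * |B|.
|A x B| = 23 * 13 = 299

299


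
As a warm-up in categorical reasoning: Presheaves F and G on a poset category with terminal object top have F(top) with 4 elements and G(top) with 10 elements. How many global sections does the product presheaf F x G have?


Global sections of a presheaf on a poset with terminal top satisfy
Gamma(H) ~ H(top). Presheaves admit pointwise products, so
(F x G)(top) = F(top) x G(top) (Cartesian product).
|Gamma(F x G)| = |F(top)| * |G(top)| = 4 * 10 = 40.

40


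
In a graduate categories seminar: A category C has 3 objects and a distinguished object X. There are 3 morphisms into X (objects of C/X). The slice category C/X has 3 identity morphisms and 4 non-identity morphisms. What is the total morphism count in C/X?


In the slice category C/X, objects are morphisms to X.
Identity morphisms: 3 (one per object of C/X).
Non-identity morphisms: 4.
Total = 3 + 4 = 7

7


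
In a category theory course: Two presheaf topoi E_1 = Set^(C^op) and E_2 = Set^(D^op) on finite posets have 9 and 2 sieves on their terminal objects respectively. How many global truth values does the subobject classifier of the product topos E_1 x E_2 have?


In a product of presheaf topoi E_1 x E_2, the subobject classifier
is Omega = Omega_1 x Omega_2 (componentwise), so
|Omega(top)| = |Omega_1(top_1)| * |Omega_2(top_2)|.
= 9 * 2 = 18.

18


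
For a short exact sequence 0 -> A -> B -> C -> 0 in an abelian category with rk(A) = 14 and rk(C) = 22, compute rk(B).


For a short exact sequence 0 -> A -> B -> C -> 0,
rank is additive: rank(B) = rank(A) + rank(C).
rank(B) = 14 + 22 = 36

36


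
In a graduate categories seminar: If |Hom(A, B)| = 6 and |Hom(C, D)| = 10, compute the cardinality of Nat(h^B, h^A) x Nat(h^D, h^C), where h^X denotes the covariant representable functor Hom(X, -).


By the Yoneda lemma, Nat(h^B, h^A) is isomorphic to Hom(A, B),
so |Nat(h^B, h^A)| = |Hom(A, B)| and |Nat(h^D, h^C)| = |Hom(C, D)|.
|Hom(A, B)| = 6, |Hom(C, D)| = 10.
|Nat(h^B, h^A) x Nat(h^D, h^C)| = 6 * 10 = 60

60


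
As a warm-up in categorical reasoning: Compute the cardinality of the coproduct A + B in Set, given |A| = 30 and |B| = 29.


In Set, the coproduct A + B is the disjoint union.
|A + B| = |A| + |B| = 30 + 29 = 59

59


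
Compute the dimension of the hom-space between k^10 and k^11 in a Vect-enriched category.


In Vect-enriched categories, Hom(k^n, k^m) is the space of m x n matrices.
dim(Hom(k^10, k^11)) = 11 * 10 = 110

110


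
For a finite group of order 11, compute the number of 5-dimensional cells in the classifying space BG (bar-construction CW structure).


In the bar-construction CW model of BG, the n-cells are indexed by
n-tuples [g_1|...|g_n] of non-identity elements of G (degenerate
simplices with some g_i = e do not contribute cells), so there are
(|G| - 1)^n n-cells.
For dim = 5 with |G| = 11:
cells = (11 - 1)^5 = 10^5 = 100000

100000


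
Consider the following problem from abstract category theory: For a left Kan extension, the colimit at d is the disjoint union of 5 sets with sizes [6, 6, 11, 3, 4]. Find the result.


Pointwise, the left Kan extension (Lan_F H)(d) is the colimit, indexed
by the comma category (F downarrow d), of H composed with the
projection (F downarrow d) -> C. Here that colimit is given
as a coproduct (disjoint union) of sets, so its cardinality is the
sum of the sizes of the summands.
Coproduct of sets with sizes: 6 + 6 + 11 + 3 + 4
= 30

30


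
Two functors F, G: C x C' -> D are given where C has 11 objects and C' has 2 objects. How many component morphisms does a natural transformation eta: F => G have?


A natural transformation eta: F => G assigns one component morphism per
object of the domain category.
The domain is the product category C x C', so
|Ob(C x C')| = |Ob(C)| * |Ob(C')| = 11 * 2 = 22.
Therefore eta has 22 component morphisms.

22


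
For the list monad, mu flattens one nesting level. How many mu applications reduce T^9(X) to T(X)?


Each application of mu: T^2 -> T removes one layer of nesting.
Starting at depth 9 (i.e., T^9(X)), we need to reach T(X).
Number of mu applications = 9 - 1 = 8

8


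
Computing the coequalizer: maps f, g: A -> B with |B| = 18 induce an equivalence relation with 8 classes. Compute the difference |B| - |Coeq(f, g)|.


The coequalizer Coeq(f, g) = B / ~ has one element per equivalence class.
|B| = 18, |Coeq(f, g)| = 8.
|B| - |Coeq(f, g)| = 18 - 8 = 10.

10


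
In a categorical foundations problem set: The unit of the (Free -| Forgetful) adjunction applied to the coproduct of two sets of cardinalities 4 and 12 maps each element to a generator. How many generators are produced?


The unit eta_X: X -> U(F(X)) of the Free-Forgetful adjunction
maps each element of X to a generator of F(X). For X = S + T (disjoint
union in Set), |S + T| = |S| + |T|.
Total mappings = 4 + 12 = 16.

16


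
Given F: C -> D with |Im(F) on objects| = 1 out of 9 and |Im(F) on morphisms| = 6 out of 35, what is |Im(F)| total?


The image of F consists of distinct objects and distinct morphisms.
|Im(F)| on objects = 1
|Im(F)| on morphisms = 6
Total image cardinality = 1 + 6 = 7

7


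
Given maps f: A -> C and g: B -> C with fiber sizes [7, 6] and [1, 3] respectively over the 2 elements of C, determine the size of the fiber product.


The pullback A x_C B consists of pairs (a, b) with f(a) = g(b).
For each element c in C, the fiber product has |f^-1(c)| * |g^-1(c)| elements.
Summing over C: 7 * 1 + 6 * 3
= 7 + 18 = 25

25


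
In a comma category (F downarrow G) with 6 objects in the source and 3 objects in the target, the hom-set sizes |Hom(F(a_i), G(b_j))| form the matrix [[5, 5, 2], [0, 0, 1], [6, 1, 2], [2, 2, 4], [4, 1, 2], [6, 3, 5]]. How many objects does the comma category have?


Objects of (F downarrow G) are triples (a, b, h: F(a)->G(b)).
The count equals the sum of all entries in the hom-matrix.
sum(row 0) = 12
sum(row 1) = 1
sum(row 2) = 9
sum(row 3) = 8
sum(row 4) = 7
sum(row 5) = 14
Grand total = 51

51


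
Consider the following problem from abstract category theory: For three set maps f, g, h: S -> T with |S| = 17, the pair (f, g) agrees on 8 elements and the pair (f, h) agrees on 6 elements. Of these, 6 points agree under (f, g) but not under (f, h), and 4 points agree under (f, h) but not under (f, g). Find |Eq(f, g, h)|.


Eq(f, g, h) is the triple-agreement set: points in S where all three
maps take the same value. Using inclusion-exclusion on the pairwise data:
Pair (f, g) agrees on 8 points; pair (f, h) on 6 points.
Points agreeing under (f, g) but not (f, h) = 6; under (f, h) but not (f, g) = 4.
Triple-agreement = agreement-in-(f, g) minus points that agree under (f, g) but not (f, h):
|Eq(f, g, h)| = 8 - 6 = 2
(cross-check via (f, h): 6 - 4 = 2.)

2


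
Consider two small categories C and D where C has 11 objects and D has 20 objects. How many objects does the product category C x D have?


The product category C x D has objects that are pairs (c, d).
Number of pairs = |Ob(C)| * |Ob(D)| = 11 * 20 = 220

220


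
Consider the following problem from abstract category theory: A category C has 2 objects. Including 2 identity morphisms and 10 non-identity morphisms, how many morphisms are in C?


Each object has an identity morphism, giving 2 identities.
Adding the 10 non-identity morphisms:
Total = 2 + 10 = 12

12


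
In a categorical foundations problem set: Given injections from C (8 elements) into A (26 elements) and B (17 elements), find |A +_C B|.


The pushout A +_C B identifies the images of C in A and B.
|A +_C B| = |A| + |B| - |C| (for injections).
= 26 + 17 - 8 = 35

35


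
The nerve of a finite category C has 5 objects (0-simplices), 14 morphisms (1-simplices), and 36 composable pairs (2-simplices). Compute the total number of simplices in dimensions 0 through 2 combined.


The 2-skeleton of the nerve N(C) consists of simplices in dimensions 0, 1, 2:
  |N(C)_0| = 5 (objects)
  |N(C)_1| = 14 (morphisms)
  |N(C)_2| = 36 (composable pairs)
Total = 5 + 14 + 36 = 55

55


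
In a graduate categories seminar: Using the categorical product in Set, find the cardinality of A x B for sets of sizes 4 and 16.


In Set, the product A x B is the Cartesian product.
By the universal property, |A x B| = |A| * |B|.
|A x B| = 4 * 16 = 64

64


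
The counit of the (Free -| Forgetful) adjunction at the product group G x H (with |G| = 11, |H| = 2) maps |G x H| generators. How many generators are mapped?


The counit epsilon_K: F(U(K)) -> K of the Free-Forgetful adjunction
maps |K| generators of F(U(K)) into K. For K = G x H (the product group),
|G x H| = |G| * |H|.
Total generators mapped = 11 * 2 = 22.

22


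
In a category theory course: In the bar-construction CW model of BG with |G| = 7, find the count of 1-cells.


In the bar-construction CW model of BG, the n-cells are indexed by
n-tuples [g_1|...|g_n] of non-identity elements of G (degenerate
simplices with some g_i = e do not contribute cells), so there are
(|G| - 1)^n n-cells.
For dim = 1 with |G| = 7:
cells = (7 - 1)^1 = 6^1 = 6

6


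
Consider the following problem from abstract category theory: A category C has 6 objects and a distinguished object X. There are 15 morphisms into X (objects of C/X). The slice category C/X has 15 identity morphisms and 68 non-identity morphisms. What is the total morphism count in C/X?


In the slice category C/X, objects are morphisms to X.
Identity morphisms: 15 (one per object of C/X).
Non-identity morphisms: 68.
Total = 15 + 68 = 83

83


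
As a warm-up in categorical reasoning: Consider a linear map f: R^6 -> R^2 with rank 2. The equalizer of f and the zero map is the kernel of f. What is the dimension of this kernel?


The equalizer of f and the zero map is ker(f).
By the rank-nullity theorem: dim(ker(f)) = dim(domain) - rank(f).
dim(ker(f)) = 6 - 2 = 4

4


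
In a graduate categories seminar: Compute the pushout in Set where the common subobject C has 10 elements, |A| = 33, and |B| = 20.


The pushout A +_C B identifies the images of C in A and B.
|A +_C B| = |A| + |B| - |C| (for injections).
= 33 + 20 - 10 = 43

43


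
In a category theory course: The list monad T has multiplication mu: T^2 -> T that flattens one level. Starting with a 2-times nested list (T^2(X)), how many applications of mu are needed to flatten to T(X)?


Each application of mu: T^2 -> T removes one layer of nesting.
Starting at depth 2 (i.e., T^2(X)), we need to reach T(X).
Number of mu applications = 2 - 1 = 1

1


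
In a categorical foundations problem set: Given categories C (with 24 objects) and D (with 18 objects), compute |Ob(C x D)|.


The product category C x D has objects that are pairs (c, d).
Number of pairs = |Ob(C)| * |Ob(D)| = 24 * 18 = 432

432


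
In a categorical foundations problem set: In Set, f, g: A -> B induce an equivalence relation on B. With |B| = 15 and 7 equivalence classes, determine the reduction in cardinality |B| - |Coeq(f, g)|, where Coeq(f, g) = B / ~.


The coequalizer Coeq(f, g) = B / ~ has one element per equivalence class.
|B| = 15, |Coeq(f, g)| = 7.
|B| - |Coeq(f, g)| = 15 - 7 = 8.

8


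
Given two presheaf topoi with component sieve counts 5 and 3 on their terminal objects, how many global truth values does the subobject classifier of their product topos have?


In a product of presheaf topoi E_1 x E_2, the subobject classifier
is Omega = Omega_1 x Omega_2 (componentwise), so
|Omega(top)| = |Omega_1(top_1)| * |Omega_2(top_2)|.
= 5 * 3 = 15.

15


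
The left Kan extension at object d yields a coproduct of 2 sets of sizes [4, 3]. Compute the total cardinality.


Pointwise, the left Kan extension (Lan_F H)(d) is the colimit, indexed
by the comma category (F downarrow d), of H composed with the
projection (F downarrow d) -> C. Here that colimit is given
as a coproduct (disjoint union) of sets, so its cardinality is the
sum of the sizes of the summands.
Coproduct of sets with sizes: 4 + 3
= 7

7


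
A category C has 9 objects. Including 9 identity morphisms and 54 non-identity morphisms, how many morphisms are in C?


Each object has an identity morphism, giving 9 identities.
Adding the 54 non-identity morphisms:
Total = 9 + 54 = 63

63


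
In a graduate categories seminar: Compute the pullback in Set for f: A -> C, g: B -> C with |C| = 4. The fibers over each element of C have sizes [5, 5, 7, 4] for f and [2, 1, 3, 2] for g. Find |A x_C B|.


The pullback A x_C B consists of pairs (a, b) with f(a) = g(b).
For each element c in C, the fiber product has |f^-1(c)| * |g^-1(c)| elements.
Summing over C: 5 * 2 + 5 * 1 + 7 * 3 + 4 * 2
= 10 + 5 + 21 + 8 = 44

44


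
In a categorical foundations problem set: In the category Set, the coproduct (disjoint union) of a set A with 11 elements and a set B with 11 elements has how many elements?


In Set, the coproduct A + B is the disjoint union.
|A + B| = |A| + |B| = 11 + 11 = 22

22


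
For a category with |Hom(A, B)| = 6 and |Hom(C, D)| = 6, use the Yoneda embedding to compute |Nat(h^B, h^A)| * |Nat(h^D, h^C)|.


By the Yoneda lemma, Nat(h^B, h^A) is isomorphic to Hom(A, B),
so |Nat(h^B, h^A)| = |Hom(A, B)| and |Nat(h^D, h^C)| = |Hom(C, D)|.
|Hom(A, B)| = 6, |Hom(C, D)| = 6.
|Nat(h^B, h^A) x Nat(h^D, h^C)| = 6 * 6 = 36

36


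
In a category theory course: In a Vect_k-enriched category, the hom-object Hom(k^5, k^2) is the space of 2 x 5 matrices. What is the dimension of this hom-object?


In Vect-enriched categories, Hom(k^n, k^m) is the space of m x n matrices.
dim(Hom(k^5, k^2)) = 2 * 5 = 10

10


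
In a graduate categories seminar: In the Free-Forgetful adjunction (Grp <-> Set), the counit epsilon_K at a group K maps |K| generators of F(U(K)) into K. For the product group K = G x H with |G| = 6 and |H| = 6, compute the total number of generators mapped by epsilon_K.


The counit epsilon_K: F(U(K)) -> K of the Free-Forgetful adjunction
maps |K| generators of F(U(K)) into K. For K = G x H (the product group),
|G x H| = |G| * |H|.
Total generators mapped = 6 * 6 = 36.

36


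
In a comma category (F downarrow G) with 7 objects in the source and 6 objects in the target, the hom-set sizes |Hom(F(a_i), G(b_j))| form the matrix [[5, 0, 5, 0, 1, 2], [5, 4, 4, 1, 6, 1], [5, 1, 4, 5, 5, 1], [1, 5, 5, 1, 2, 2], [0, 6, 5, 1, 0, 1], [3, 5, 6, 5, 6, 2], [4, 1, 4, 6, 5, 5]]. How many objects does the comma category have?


Objects of (F downarrow G) are triples (a, b, h: F(a)->G(b)).
The count equals the sum of all entries in the hom-matrix.
sum(row 0) = 13
sum(row 1) = 21
sum(row 2) = 21
sum(row 3) = 16
sum(row 4) = 13
sum(row 5) = 27
sum(row 6) = 25
Grand total = 136

136


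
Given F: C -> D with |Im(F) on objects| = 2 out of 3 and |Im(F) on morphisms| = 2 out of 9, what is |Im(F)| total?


The image of F consists of distinct objects and distinct morphisms.
|Im(F)| on objects = 2
|Im(F)| on morphisms = 2
Total image cardinality = 2 + 2 = 4

4


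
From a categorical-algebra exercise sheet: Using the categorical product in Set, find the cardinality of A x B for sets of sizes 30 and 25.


In Set, the product A x B is the Cartesian product.
By the universal property, |A x B| = |A| * |B|.
|A x B| = 30 * 25 = 750

750


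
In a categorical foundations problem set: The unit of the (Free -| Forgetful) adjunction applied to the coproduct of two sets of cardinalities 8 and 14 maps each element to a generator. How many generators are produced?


The unit eta_X: X -> U(F(X)) of the Free-Forgetful adjunction
maps each element of X to a generator of F(X). For X = S + T (disjoint
union in Set), |S + T| = |S| + |T|.
Total mappings = 8 + 14 = 22.

22


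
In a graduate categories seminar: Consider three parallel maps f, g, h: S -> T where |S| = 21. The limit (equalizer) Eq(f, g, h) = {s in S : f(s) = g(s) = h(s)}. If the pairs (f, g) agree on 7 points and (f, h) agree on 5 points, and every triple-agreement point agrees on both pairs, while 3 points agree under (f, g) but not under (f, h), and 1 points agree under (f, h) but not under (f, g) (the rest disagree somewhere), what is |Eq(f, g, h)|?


Eq(f, g, h) is the triple-agreement set: points in S where all three
maps take the same value. Using inclusion-exclusion on the pairwise data:
Pair (f, g) agrees on 7 points; pair (f, h) on 5 points.
Points agreeing under (f, g) but not (f, h) = 3; under (f, h) but not (f, g) = 1.
Triple-agreement = agreement-in-(f, g) minus points that agree under (f, g) but not (f, h):
|Eq(f, g, h)| = 7 - 3 = 4
(cross-check via (f, h): 5 - 1 = 4.)

4


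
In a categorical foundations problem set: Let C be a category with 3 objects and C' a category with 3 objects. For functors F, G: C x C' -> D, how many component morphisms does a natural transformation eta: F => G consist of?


A natural transformation eta: F => G assigns one component morphism per
object of the domain category.
The domain is the product category C x C', so
|Ob(C x C')| = |Ob(C)| * |Ob(C')| = 3 * 3 = 9.
Therefore eta has 9 component morphisms.

9


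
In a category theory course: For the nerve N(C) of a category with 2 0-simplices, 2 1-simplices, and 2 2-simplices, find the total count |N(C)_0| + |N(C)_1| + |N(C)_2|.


The 2-skeleton of the nerve N(C) consists of simplices in dimensions 0, 1, 2:
  |N(C)_0| = 2 (objects)
  |N(C)_1| = 2 (morphisms)
  |N(C)_2| = 2 (composable pairs)
Total = 2 + 2 + 2 = 6

6


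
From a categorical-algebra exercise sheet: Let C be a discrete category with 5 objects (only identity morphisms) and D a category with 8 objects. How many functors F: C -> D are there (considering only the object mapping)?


A functor from a discrete category C to D is determined by
where each object maps. Each of the 5 objects of C can map
to any of the 8 objects of D independently.
Number of functors = 8^5 = 32768

32768


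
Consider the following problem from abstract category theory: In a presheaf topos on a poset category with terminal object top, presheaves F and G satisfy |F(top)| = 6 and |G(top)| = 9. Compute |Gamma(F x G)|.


Global sections of a presheaf on a poset with terminal top satisfy
Gamma(H) ~ H(top). Presheaves admit pointwise products, so
(F x G)(top) = F(top) x G(top) (Cartesian product).
|Gamma(F x G)| = |F(top)| * |G(top)| = 6 * 9 = 54.

54


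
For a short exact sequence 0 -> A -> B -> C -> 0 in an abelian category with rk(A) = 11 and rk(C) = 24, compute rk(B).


For a short exact sequence 0 -> A -> B -> C -> 0,
rank is additive: rank(B) = rank(A) + rank(C).
rank(B) = 11 + 24 = 35

35


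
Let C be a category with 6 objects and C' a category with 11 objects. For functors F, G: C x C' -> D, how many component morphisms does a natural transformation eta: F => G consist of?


A natural transformation eta: F => G assigns one component morphism per
object of the domain category.
The domain is the product category C x C', so
|Ob(C x C')| = |Ob(C)| * |Ob(C')| = 6 * 11 = 66.
Therefore eta has 66 component morphisms.

66


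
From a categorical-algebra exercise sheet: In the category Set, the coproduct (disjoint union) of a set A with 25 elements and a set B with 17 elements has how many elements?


In Set, the coproduct A + B is the disjoint union.
|A + B| = |A| + |B| = 25 + 17 = 42

42


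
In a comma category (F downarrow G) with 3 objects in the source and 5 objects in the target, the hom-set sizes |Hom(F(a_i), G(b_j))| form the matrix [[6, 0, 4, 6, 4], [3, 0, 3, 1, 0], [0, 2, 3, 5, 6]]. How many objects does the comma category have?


Objects of (F downarrow G) are triples (a, b, h: F(a)->G(b)).
The count equals the sum of all entries in the hom-matrix.
sum(row 0) = 20
sum(row 1) = 7
sum(row 2) = 16
Grand total = 43

43


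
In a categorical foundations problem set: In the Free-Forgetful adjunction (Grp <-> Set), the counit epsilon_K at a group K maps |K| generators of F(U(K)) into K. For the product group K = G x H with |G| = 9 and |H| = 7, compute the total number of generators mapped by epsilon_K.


The counit epsilon_K: F(U(K)) -> K of the Free-Forgetful adjunction
maps |K| generators of F(U(K)) into K. For K = G x H (the product group),
|G x H| = |G| * |H|.
Total generators mapped = 9 * 7 = 63.

63


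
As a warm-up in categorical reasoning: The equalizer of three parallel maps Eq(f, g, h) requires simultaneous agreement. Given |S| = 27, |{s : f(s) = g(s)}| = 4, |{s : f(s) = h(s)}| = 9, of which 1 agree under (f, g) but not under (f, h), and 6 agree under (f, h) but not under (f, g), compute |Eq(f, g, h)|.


Eq(f, g, h) is the triple-agreement set: points in S where all three
maps take the same value. Using inclusion-exclusion on the pairwise data:
Pair (f, g) agrees on 4 points; pair (f, h) on 9 points.
Points agreeing under (f, g) but not (f, h) = 1; under (f, h) but not (f, g) = 6.
Triple-agreement = agreement-in-(f, g) minus points that agree under (f, g) but not (f, h):
|Eq(f, g, h)| = 4 - 1 = 3
(cross-check via (f, h): 9 - 6 = 3.)

3


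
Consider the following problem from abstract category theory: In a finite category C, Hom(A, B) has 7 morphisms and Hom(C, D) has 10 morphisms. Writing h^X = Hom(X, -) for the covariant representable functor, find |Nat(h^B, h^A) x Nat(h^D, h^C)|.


By the Yoneda lemma, Nat(h^B, h^A) is isomorphic to Hom(A, B),
so |Nat(h^B, h^A)| = |Hom(A, B)| and |Nat(h^D, h^C)| = |Hom(C, D)|.
|Hom(A, B)| = 7, |Hom(C, D)| = 10.
|Nat(h^B, h^A) x Nat(h^D, h^C)| = 7 * 10 = 70

70


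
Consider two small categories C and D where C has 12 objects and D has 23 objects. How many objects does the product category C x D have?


The product category C x D has objects that are pairs (c, d).
Number of pairs = |Ob(C)| * |Ob(D)| = 12 * 23 = 276

276


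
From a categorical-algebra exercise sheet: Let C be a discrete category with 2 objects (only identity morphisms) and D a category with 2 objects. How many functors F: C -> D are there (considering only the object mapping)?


A functor from a discrete category C to D is determined by
where each object maps. Each of the 2 objects of C can map
to any of the 2 objects of D independently.
Number of functors = 2^2 = 4

4


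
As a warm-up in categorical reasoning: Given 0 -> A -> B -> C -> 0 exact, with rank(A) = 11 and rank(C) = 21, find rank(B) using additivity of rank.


For a short exact sequence 0 -> A -> B -> C -> 0,
rank is additive: rank(B) = rank(A) + rank(C).
rank(B) = 11 + 21 = 32

32


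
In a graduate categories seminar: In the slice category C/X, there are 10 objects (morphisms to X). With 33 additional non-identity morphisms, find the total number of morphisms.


In the slice category C/X, objects are morphisms to X.
Identity morphisms: 10 (one per object of C/X).
Non-identity morphisms: 33.
Total = 10 + 33 = 43

43


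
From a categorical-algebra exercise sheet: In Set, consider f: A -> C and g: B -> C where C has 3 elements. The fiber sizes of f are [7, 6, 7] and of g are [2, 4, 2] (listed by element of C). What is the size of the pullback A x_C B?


The pullback A x_C B consists of pairs (a, b) with f(a) = g(b).
For each element c in C, the fiber product has |f^-1(c)| * |g^-1(c)| elements.
Summing over C: 7 * 2 + 6 * 4 + 7 * 2
= 14 + 24 + 14 = 52

52


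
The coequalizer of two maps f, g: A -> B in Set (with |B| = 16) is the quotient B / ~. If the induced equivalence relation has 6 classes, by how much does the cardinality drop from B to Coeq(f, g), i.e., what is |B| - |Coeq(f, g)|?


The coequalizer Coeq(f, g) = B / ~ has one element per equivalence class.
|B| = 16, |Coeq(f, g)| = 6.
|B| - |Coeq(f, g)| = 16 - 6 = 10.

10


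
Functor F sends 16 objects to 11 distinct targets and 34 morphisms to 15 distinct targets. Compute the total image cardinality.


The image of F consists of distinct objects and distinct morphisms.
|Im(F)| on objects = 11
|Im(F)| on morphisms = 15
Total image cardinality = 11 + 15 = 26

26


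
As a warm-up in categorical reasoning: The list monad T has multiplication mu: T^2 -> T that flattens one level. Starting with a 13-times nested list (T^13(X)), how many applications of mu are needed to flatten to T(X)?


Each application of mu: T^2 -> T removes one layer of nesting.
Starting at depth 13 (i.e., T^13(X)), we need to reach T(X).
Number of mu applications = 13 - 1 = 12

12


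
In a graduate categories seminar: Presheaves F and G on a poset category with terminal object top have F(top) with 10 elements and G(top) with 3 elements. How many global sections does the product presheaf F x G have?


Global sections of a presheaf on a poset with terminal top satisfy
Gamma(H) ~ H(top). Presheaves admit pointwise products, so
(F x G)(top) = F(top) x G(top) (Cartesian product).
|Gamma(F x G)| = |F(top)| * |G(top)| = 10 * 3 = 30.

30


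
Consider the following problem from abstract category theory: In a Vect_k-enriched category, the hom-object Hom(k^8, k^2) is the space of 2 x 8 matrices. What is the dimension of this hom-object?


In Vect-enriched categories, Hom(k^n, k^m) is the space of m x n matrices.
dim(Hom(k^8, k^2)) = 2 * 8 = 16

16


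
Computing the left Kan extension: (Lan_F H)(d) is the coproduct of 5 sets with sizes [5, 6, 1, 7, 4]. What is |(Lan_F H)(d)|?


Pointwise, the left Kan extension (Lan_F H)(d) is the colimit, indexed
by the comma category (F downarrow d), of H composed with the
projection (F downarrow d) -> C. Here that colimit is given
as a coproduct (disjoint union) of sets, so its cardinality is the
sum of the sizes of the summands.
Coproduct of sets with sizes: 5 + 6 + 1 + 7 + 4
= 23

23


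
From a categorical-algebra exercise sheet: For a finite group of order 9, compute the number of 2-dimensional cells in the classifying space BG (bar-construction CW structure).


In the bar-construction CW model of BG, the n-cells are indexed by
n-tuples [g_1|...|g_n] of non-identity elements of G (degenerate
simplices with some g_i = e do not contribute cells), so there are
(|G| - 1)^n n-cells.
For dim = 2 with |G| = 9:
cells = (9 - 1)^2 = 8^2 = 64

64


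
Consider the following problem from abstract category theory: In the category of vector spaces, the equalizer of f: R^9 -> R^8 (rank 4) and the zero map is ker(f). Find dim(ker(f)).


The equalizer of f and the zero map is ker(f).
By the rank-nullity theorem: dim(ker(f)) = dim(domain) - rank(f).
dim(ker(f)) = 9 - 4 = 5

5


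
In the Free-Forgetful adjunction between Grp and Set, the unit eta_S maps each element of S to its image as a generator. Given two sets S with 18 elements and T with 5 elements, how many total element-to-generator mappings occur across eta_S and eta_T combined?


The unit eta_X: X -> U(F(X)) of the Free-Forgetful adjunction
maps each element of X to a generator of F(X). For X = S + T (disjoint
union in Set), |S + T| = |S| + |T|.
Total mappings = 18 + 5 = 23.

23


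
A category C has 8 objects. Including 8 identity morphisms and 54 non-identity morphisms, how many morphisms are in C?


Each object has an identity morphism, giving 8 identities.
Adding the 54 non-identity morphisms:
Total = 8 + 54 = 62

62
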